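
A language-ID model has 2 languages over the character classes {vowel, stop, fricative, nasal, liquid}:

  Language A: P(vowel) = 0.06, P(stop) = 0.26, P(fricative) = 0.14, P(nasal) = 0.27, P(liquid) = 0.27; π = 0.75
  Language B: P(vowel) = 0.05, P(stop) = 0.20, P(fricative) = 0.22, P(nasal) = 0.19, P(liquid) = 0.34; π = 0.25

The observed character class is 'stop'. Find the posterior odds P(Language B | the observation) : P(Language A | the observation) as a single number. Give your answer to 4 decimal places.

0.2564

The posterior odds equal the prior odds times the likelihood ratio: (π_i/π_j)·(f_i(x)/f_j(x)).
Component likelihoods at x = 'stop':
  L_A = 0.26
  L_B = 0.2
0.05 / 0.195 ≈ 0.2564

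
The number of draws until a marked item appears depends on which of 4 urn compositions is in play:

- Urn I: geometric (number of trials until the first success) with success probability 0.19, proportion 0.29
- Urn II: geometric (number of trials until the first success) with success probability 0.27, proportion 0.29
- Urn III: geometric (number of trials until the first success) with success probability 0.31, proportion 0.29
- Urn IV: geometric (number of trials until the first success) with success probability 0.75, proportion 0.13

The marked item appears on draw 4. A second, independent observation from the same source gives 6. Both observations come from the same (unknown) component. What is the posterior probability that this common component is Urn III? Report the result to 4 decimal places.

0.2820

Posterior ∝ prior × likelihood, so P(k | x) ∝ P(Z=k) f_k(x); normalise over all components.
Since both observations come from the same component, the likelihood for component k is f_k(x₁)·f_k(x₂).
  f_I = [0.19·(1−0.19)^3 = 0.19·0.531441 = 0.100974] × [0.0662489] = 0.0066894
  f_II = [0.27·(1−0.27)^3 = 0.27·0.389017 = 0.105035] × [0.0559729] = 0.00587909
  f_III = [0.31·(1−0.31)^3 = 0.31·0.328509 = 0.101838] × [0.048485] = 0.0049376
  f_IV = [0.75·(1−0.75)^3 = 0.75·0.015625 = 0.0117188] × [0.000732422] = 8.58307e-06
Prior × likelihood for each component:
  P(Z=I)·f_I = 0.29 × 0.0066894 = 0.00193993
  P(Z=II)·f_II = 0.29 × 0.00587909 = 0.00170494
  P(Z=III)·f_III = 0.29 × 0.0049376 = 0.0014319
  P(Z=IV)·f_IV = 0.13 × 8.58307e-06 = 1.1158e-06
Normaliser: 0.00193993 + 0.00170494 + 0.0014319 + 1.1158e-06 = 0.00507788
So the posterior for Urn III is 0.0014319 / 0.00507788 ≈ 0.2820.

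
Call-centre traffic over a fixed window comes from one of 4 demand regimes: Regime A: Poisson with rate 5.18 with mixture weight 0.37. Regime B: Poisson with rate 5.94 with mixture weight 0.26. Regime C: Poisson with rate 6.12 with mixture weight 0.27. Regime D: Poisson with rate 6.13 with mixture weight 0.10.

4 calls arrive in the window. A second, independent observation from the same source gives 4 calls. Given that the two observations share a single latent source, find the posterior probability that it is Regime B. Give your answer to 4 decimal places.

The responsibility of component k is w_k f_k(x) divided by Σ_j w_j f_j(x).
Since both observations come from the same component, the likelihood for component k is f_k(x₁)·f_k(x₂).
  L_A = [0.168835] × [0.168835] = 0.0285052
  L_B = [0.136529] × [0.136529] = 0.0186402
  L_C = [0.128503] × [0.128503] = 0.0165129
  L_D = [0.128058] × [0.128058] = 0.0163988
Weight by the priors:
  w_A·L_A = 0.37 × 0.0285052 = 0.0105469
  w_B·L_B = 0.26 × 0.0186402 = 0.00484645
  w_C·L_C = 0.27 × 0.0165129 = 0.00445849
  w_D·L_D = 0.10 × 0.0163988 = 0.00163988
Marginal: 0.0105469 + 0.00484645 + 0.00445849 + 0.00163988 = 0.0214918
So the posterior for Regime B is 0.00484645 / 0.0214918 ≈ 0.2255.

0.2255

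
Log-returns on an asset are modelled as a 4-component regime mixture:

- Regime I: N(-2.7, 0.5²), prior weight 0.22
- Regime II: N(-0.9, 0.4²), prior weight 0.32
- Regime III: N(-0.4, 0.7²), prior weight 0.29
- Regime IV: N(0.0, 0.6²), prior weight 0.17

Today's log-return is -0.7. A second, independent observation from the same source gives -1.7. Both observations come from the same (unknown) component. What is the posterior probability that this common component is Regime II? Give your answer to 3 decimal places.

0.704

P(component k | x) = π_k·f_k(x) / marginal(x), where marginal(x) = Σ_j π_j·f_j(x).
Since both observations come from the same component, the likelihood for component k is f_k(x₁)·f_k(x₂).
  p_I = [(1/(0.5·√(2π)))·exp(−(-0.7−-2.7)²/(2·0.5²)) = 0.797885·exp(-8.00000) = 0.00026766] × [0.107982] = 2.89025e-05
  p_II = [(1/(0.4·√(2π)))·exp(−(-0.7−-0.9)²/(2·0.4²)) = 0.997356·exp(-0.12500) = 0.880163] × [0.134977] = 0.118802
  p_III = [(1/(0.7·√(2π)))·exp(−(-0.7−-0.4)²/(2·0.7²)) = 0.569918·exp(-0.09184) = 0.51991] × [0.101596] = 0.0528206
  p_IV = [(1/(0.6·√(2π)))·exp(−(-0.7−0.0)²/(2·0.6²)) = 0.664904·exp(-0.68056) = 0.336664] × [0.0120102] = 0.0040434
Prior × likelihood for each component:
  π_I·p_I = 0.22 × 2.89025e-05 = 6.35855e-06
  π_II·p_II = 0.32 × 0.118802 = 0.0380167
  π_III·p_III = 0.29 × 0.0528206 = 0.015318
  π_IV·p_IV = 0.17 × 0.0040434 = 0.000687377
Normaliser: 6.35855e-06 + 0.0380167 + 0.015318 + 0.000687377 = 0.0540284
Responsibility of Regime II: 0.0380167 / 0.0540284 ≈ 0.704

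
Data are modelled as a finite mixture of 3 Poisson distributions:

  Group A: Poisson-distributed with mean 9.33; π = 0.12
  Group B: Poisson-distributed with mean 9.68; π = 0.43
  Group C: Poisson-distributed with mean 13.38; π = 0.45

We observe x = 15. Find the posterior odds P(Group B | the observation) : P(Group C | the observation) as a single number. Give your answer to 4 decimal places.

Posterior odds = (π_i f_i(x)) / (π_j f_j(x)); the normalising sum cancels.
Component likelihoods at x = 15:
  p_A = 0.0239749
  p_B = 0.0293535
  p_C = 0.0932142
0.012622 / 0.0419464 ≈ 0.3009

0.3009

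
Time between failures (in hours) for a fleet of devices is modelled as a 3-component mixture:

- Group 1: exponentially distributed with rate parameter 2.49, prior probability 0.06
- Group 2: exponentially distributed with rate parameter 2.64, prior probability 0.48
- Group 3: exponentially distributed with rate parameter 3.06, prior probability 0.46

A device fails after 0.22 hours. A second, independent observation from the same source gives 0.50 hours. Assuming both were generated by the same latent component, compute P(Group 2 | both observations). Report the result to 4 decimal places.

0.4818

The responsibility of component k is P(Z=k) f_k(x) divided by Σ_j P(Z=j) f_j(x).
Since both observations come from the same component, the likelihood for component k is f_k(x₁)·f_k(x₂).
  p_1 = [2.49·e^(−2.49·0.22) = 2.49·e^(−0.5478) = 1.43977] × [0.716973] = 1.03228
  p_2 = [2.64·e^(−2.64·0.22) = 2.64·e^(−0.5808) = 1.47695] × [0.705237] = 1.0416
  p_3 = [3.06·e^(−3.06·0.22) = 3.06·e^(−0.6732) = 1.56083] × [0.662599] = 1.0342
Multiply by the mixture weights:
  P(Z=1)·p_1 = 0.06 × 1.03228 = 0.0619365
  P(Z=2)·p_2 = 0.48 × 1.0416 = 0.499968
  P(Z=3)·p_3 = 0.46 × 1.0342 = 0.475733
Marginal: 0.0619365 + 0.499968 + 0.475733 = 1.03764
P(Group 2 | x₁,x₂) = 0.499968 / 1.03764 ≈ 0.4818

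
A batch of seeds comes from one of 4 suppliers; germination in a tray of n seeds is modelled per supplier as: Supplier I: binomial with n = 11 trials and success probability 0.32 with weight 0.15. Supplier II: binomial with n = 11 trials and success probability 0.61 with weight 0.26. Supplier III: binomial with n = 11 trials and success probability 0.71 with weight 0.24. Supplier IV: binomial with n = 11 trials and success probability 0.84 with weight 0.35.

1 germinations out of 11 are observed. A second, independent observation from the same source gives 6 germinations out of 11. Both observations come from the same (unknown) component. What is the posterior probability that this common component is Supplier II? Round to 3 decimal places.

P(component k | x) = w_k·f_k(x) / marginal(x), where marginal(x) = Σ_j w_j·f_j(x).
Since both observations come from the same component, the likelihood for component k is f_k(x₁)·f_k(x₂).
  L_I = [C(11,1)·0.32^1·0.68^10 = 11·0.32·0.0211392 = 0.0744101] × [0.0721251] = 0.00536683
  L_II = [C(11,1)·0.61^1·0.39^10 = 11·0.61·8.14041e-05 = 0.000546221] × [0.214755] = 0.000117304
  L_III = [C(11,1)·0.71^1·0.29^10 = 11·0.71·4.20707e-06 = 3.28572e-05] × [0.12139] = 3.98853e-06
  L_IV = [C(11,1)·0.84^1·0.16^10 = 11·0.84·1.09951e-08 = 1.01595e-07] × [0.0170184] = 1.72898e-09
Multiply by the mixture weights:
  w_I·L_I = 0.15 × 0.00536683 = 0.000805025
  w_II·L_II = 0.26 × 0.000117304 = 3.0499e-05
  w_III·L_III = 0.24 × 3.98853e-06 = 9.57248e-07
  w_IV·L_IV = 0.35 × 1.72898e-09 = 6.05142e-10
Evidence: 0.000805025 + 3.0499e-05 + 9.57248e-07 + 6.05142e-10 = 0.000836482
P(Supplier II | data) = 3.0499e-05 / 0.000836482 ≈ 0.036

0.036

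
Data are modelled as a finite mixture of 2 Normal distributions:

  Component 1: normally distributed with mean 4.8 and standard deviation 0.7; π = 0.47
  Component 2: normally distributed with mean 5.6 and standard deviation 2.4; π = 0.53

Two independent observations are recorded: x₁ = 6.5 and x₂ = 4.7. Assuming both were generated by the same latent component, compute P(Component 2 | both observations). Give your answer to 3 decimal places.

0.616

The responsibility of component k is P(Z=k) f_k(x) divided by Σ_j P(Z=j) f_j(x).
Since both observations come from the same component, the likelihood for component k is f_k(x₁)·f_k(x₂).
  f_1 = [0.0298598] × [0.564132] = 0.0168448
  f_2 = [0.15494] × [0.15494] = 0.0240063
Multiply by the mixture weights:
  P(Z=1)·f_1 = 0.47 × 0.0168448 = 0.00791708
  P(Z=2)·f_2 = 0.53 × 0.0240063 = 0.0127233
Sum: 0.00791708 + 0.0127233 = 0.0206404
P(Component 2 | x₁, x₂) ≈ 0.616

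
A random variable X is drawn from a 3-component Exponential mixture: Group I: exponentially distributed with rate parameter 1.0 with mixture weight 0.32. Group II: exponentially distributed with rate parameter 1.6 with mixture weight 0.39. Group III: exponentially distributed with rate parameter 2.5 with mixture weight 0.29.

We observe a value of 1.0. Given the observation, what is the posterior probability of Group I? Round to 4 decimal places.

Apply Bayes' rule: the posterior for each component is proportional to its prior times its likelihood at x.
Component likelihoods at x = 1.0:
  f_I = 1.0·e^(−1.0·1.0) = 1.0·e^(−1.0000) = 0.367879
  f_II = 1.6·e^(−1.6·1.0) = 1.6·e^(−1.6000) = 0.323034
  f_III = 2.5·e^(−2.5·1.0) = 2.5·e^(−2.5000) = 0.205212
Unnormalised posteriors:
  π_I·f_I = 0.32 × 0.367879 = 0.117721
  π_II·f_II = 0.39 × 0.323034 = 0.125983
  π_III·f_III = 0.29 × 0.205212 = 0.0595116
Denominator: 0.117721 + 0.125983 + 0.0595116 = 0.303216
P(Group I | data) = 0.117721 / 0.303216 ≈ 0.3882

0.3882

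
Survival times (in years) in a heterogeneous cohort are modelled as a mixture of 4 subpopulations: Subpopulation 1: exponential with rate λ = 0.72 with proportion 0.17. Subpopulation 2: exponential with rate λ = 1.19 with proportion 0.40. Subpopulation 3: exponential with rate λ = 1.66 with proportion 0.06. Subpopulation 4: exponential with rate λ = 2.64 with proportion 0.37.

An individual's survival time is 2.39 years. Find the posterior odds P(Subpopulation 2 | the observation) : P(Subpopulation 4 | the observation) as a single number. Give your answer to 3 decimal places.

The posterior odds equal the prior odds times the likelihood ratio: (P(Z=i)/P(Z=j))·(f_i(x)/f_j(x)).
Component likelihoods at x = 2.39 years:
  f_1 = 0.128825
  f_2 = 0.0692421
  f_3 = 0.0314115
  f_4 = 0.00480153
Posterior odds = (P(Z=2)·f_2) / (P(Z=4)·f_4) = (0.40·0.0692421) / (0.37·0.00480153) = 0.0276968 / 0.00177657 ≈ 15.590

15.590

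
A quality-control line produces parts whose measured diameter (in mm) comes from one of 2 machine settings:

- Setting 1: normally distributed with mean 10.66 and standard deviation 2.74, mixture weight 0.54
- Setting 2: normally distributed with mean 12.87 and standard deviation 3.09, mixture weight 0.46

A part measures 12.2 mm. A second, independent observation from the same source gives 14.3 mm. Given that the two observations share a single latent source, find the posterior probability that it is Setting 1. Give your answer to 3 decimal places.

0.375

The responsibility of component k is π_k f_k(x) divided by Σ_j π_j f_j(x).
Since both observations come from the same component, the likelihood for component k is f_k(x₁)·f_k(x₂).
  L_1 = [0.124327] × [0.0602466] = 0.00749026
  L_2 = [0.126108] × [0.115997] = 0.0146281
Prior × likelihood for each component:
  π_1·L_1 = 0.54 × 0.00749026 = 0.00404474
  π_2·L_2 = 0.46 × 0.0146281 = 0.00672893
Normaliser: 0.00404474 + 0.00672893 = 0.0107737
P(Setting 1 | x₁,x₂) ≈ 0.375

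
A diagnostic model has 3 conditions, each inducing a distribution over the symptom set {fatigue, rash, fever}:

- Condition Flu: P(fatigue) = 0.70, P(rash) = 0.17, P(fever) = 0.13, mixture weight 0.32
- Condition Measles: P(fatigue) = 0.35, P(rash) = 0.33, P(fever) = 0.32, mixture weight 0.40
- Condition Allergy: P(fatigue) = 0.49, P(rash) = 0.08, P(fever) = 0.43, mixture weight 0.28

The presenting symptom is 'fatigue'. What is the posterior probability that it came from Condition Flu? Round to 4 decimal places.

0.4469

Posterior ∝ prior × likelihood, so P(k | x) ∝ P(Z=k) f_k(x); normalise over all components.
Categorical probabilities:
  L_Flu = P(fatigue | comp) = 0.70
  L_Measles = P(fatigue | comp) = 0.35
  L_Allergy = P(fatigue | comp) = 0.49
Multiply by the mixture weights:
  P(Z=Flu)·L_Flu = 0.32 × 0.7 = 0.224
  P(Z=Measles)·L_Measles = 0.40 × 0.35 = 0.14
  P(Z=Allergy)·L_Allergy = 0.28 × 0.49 = 0.1372
Denominator: 0.224 + 0.14 + 0.1372 = 0.5012
Responsibility of Condition Flu: 0.224 / 0.5012 ≈ 0.4469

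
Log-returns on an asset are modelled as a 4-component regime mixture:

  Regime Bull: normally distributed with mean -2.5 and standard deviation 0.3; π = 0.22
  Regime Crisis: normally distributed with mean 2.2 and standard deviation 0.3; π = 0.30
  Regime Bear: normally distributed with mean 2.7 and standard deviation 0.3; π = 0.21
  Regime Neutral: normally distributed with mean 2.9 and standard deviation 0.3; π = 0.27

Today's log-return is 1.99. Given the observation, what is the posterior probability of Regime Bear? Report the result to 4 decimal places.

0.0510

The responsibility of component k is w_k f_k(x) divided by Σ_j w_j f_j(x).
Evaluate each component's likelihood at the observed value:
  L_Bull = (1/(0.3·√(2π)))·exp(−(1.99−-2.5)²/(2·0.3²)) = 1.329808·exp(-112.00056) = 3.03784e-49
  L_Crisis = (1/(0.3·√(2π)))·exp(−(1.99−2.2)²/(2·0.3²)) = 1.329808·exp(-0.24500) = 1.04085
  L_Bear = (1/(0.3·√(2π)))·exp(−(1.99−2.7)²/(2·0.3²)) = 1.329808·exp(-2.80056) = 0.0808208
  L_Neutral = (1/(0.3·√(2π)))·exp(−(1.99−2.9)²/(2·0.3²)) = 1.329808·exp(-4.60056) = 0.0133596
Weight by the priors:
  w_Bull·L_Bull = 0.22 × 3.03784e-49 = 6.68326e-50
  w_Crisis·L_Crisis = 0.30 × 1.04085 = 0.312254
  w_Bear·L_Bear = 0.21 × 0.0808208 = 0.0169724
  w_Neutral·L_Neutral = 0.27 × 0.0133596 = 0.00360709
Normaliser: 6.68326e-50 + 0.312254 + 0.0169724 + 0.00360709 = 0.332833
P(Regime Bear | x) = 0.0169724 / 0.332833 ≈ 0.0510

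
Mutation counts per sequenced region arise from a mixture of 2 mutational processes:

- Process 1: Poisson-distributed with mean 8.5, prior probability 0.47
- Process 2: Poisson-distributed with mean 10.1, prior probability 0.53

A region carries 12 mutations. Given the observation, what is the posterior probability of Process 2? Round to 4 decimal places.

Apply Bayes' rule: the posterior for each component is proportional to its prior times its likelihood at x.
Component likelihoods at x = 12 mutations:
  p_1 = e^(−8.5)·8.5^12/12! = 0.0604209
  p_2 = e^(−10.1)·10.1^12/12! = 0.0966374
Prior × likelihood for each component:
  π_1·p_1 = 0.47 × 0.0604209 = 0.0283978
  π_2·p_2 = 0.53 × 0.0966374 = 0.0512178
Denominator: 0.0283978 + 0.0512178 = 0.0796156
Responsibility of Process 2: 0.0512178 / 0.0796156 ≈ 0.6433

0.6433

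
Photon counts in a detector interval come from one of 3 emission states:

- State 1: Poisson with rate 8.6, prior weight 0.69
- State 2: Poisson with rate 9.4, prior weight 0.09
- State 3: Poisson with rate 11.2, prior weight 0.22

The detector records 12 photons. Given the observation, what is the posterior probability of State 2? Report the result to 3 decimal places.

0.098

Posterior ∝ prior × likelihood, so P(k | x) ∝ π_k f_k(x); normalise over all components.
Poisson probabilities:
  f_1 = e^(−8.6)·8.6^12/12! = 0.0629089
  f_2 = e^(−9.4)·9.4^12/12! = 0.0821919
  f_3 = e^(−11.2)·11.2^12/12! = 0.11122
Prior × likelihood for each component:
  π_1·f_1 = 0.69 × 0.0629089 = 0.0434071
  π_2·f_2 = 0.09 × 0.0821919 = 0.00739727
  π_3·f_3 = 0.22 × 0.11122 = 0.0244683
Denominator: 0.0434071 + 0.00739727 + 0.0244683 = 0.0752727
P(State 2 | 12 photons) ≈ 0.098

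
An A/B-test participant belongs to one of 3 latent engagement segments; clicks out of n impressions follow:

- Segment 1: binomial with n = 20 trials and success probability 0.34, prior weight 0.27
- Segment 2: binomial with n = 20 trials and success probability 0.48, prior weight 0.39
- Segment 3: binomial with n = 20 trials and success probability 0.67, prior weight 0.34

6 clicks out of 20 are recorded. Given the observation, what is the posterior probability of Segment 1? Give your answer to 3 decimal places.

By Bayes' theorem, P(k | x) = π_k f_k(x) / Σ_j π_j f_j(x).
Component likelihoods at x = 6 clicks out of 20:
  p_1 = C(20,6)·0.34^6·0.66^14 = 38760·0.0015448·0.00297588 = 0.178186
  p_2 = C(20,6)·0.48^6·0.52^14 = 38760·0.0122306·0.000105693 = 0.0501046
  p_3 = C(20,6)·0.67^6·0.33^14 = 38760·0.0904584·1.81633e-07 = 0.000636836
Prior × likelihood for each component:
  π_1·p_1 = 0.27 × 0.178186 = 0.0481101
  π_2·p_2 = 0.39 × 0.0501046 = 0.0195408
  π_3·p_3 = 0.34 × 0.000636836 = 0.000216524
Denominator: 0.0481101 + 0.0195408 + 0.000216524 = 0.0678674
So the posterior for Segment 1 is 0.0481101 / 0.0678674 ≈ 0.709.

0.709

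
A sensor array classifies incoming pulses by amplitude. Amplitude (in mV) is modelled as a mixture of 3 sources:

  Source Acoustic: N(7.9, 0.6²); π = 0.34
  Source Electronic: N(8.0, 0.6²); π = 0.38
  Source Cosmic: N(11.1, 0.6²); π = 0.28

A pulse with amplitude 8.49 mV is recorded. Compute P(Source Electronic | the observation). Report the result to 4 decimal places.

P(component k | x) = P(Z=k)·f_k(x) / marginal(x), where marginal(x) = Σ_j P(Z=j)·f_j(x).
Evaluate each component's likelihood at the observed value:
  p_Acoustic = (1/(0.6·√(2π)))·exp(−(8.49−7.9)²/(2·0.6²)) = 0.664904·exp(-0.48347) = 0.410005
  p_Electronic = (1/(0.6·√(2π)))·exp(−(8.49−8.0)²/(2·0.6²)) = 0.664904·exp(-0.33347) = 0.476358
  p_Cosmic = (1/(0.6·√(2π)))·exp(−(8.49−11.1)²/(2·0.6²)) = 0.664904·exp(-9.46125) = 5.17357e-05
Multiply by the mixture weights:
  P(Z=Acoustic)·p_Acoustic = 0.34 × 0.410005 = 0.139402
  P(Z=Electronic)·p_Electronic = 0.38 × 0.476358 = 0.181016
  P(Z=Cosmic)·p_Cosmic = 0.28 × 5.17357e-05 = 1.4486e-05
Denominator: 0.139402 + 0.181016 + 1.4486e-05 = 0.320432
P(Source Electronic | x) = 0.181016 / 0.320432 ≈ 0.5649

0.5649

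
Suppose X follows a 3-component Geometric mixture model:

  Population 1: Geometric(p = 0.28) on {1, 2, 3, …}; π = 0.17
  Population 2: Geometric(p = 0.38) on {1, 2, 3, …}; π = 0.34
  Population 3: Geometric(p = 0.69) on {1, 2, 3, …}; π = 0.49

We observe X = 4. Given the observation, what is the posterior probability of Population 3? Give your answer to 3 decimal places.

Apply Bayes' rule: the posterior for each component is proportional to its prior times its likelihood at x.
Component likelihoods at x = 4:
  L_1 = 0.104509
  L_2 = 0.0905646
  L_3 = 0.0205558
Unnormalised posteriors:
  π_1·L_1 = 0.17 × 0.104509 = 0.0177666
  π_2·L_2 = 0.34 × 0.0905646 = 0.030792
  π_3·L_3 = 0.49 × 0.0205558 = 0.0100723
Normaliser: 0.0177666 + 0.030792 + 0.0100723 = 0.0586309
So the posterior for Population 3 is 0.0100723 / 0.0586309 ≈ 0.172.

0.172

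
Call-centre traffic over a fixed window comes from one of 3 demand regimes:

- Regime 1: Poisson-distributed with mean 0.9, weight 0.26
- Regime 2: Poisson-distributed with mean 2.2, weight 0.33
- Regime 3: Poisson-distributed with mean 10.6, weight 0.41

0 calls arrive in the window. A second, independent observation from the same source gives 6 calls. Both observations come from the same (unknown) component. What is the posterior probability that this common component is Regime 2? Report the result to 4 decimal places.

0.9519

By Bayes' theorem, P(k | x) = π_k f_k(x) / Σ_j π_j f_j(x).
Since both observations come from the same component, the likelihood for component k is f_k(x₁)·f_k(x₂).
  p_1 = [e^(−0.9)·0.9^0/0! = 0.40657] × [0.000300094] = 0.000122009
  p_2 = [e^(−2.2)·2.2^0/0! = 0.110803] × [0.0174484] = 0.00193334
  p_3 = [e^(−10.6)·10.6^0/0! = 2.4916e-05] × [0.0490887] = 1.22309e-06
Weight by the priors:
  π_1·p_1 = 0.26 × 0.000122009 = 3.17224e-05
  π_2·p_2 = 0.33 × 0.00193334 = 0.000638002
  π_3·p_3 = 0.41 × 1.22309e-06 = 5.01468e-07
Sum: 3.17224e-05 + 0.000638002 + 5.01468e-07 = 0.000670226
Responsibility of Regime 2: 0.000638002 / 0.000670226 ≈ 0.9519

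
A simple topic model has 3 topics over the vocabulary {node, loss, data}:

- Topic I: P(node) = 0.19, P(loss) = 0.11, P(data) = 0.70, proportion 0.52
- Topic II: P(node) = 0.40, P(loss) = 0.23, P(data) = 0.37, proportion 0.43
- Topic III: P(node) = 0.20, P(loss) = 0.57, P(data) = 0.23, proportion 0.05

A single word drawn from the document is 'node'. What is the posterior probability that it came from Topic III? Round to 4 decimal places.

0.0356

Posterior ∝ prior × likelihood, so P(k | x) ∝ π_k f_k(x); normalise over all components.
Evaluate each component's likelihood at the observed value:
  f_I = 0.19
  f_II = 0.4
  f_III = 0.2
Prior × likelihood for each component:
  π_I·f_I = 0.52 × 0.19 = 0.0988
  π_II·f_II = 0.43 × 0.4 = 0.172
  π_III·f_III = 0.05 × 0.2 = 0.01
Evidence: 0.0988 + 0.172 + 0.01 = 0.2808
So the posterior for Topic III is 0.01 / 0.2808 ≈ 0.0356.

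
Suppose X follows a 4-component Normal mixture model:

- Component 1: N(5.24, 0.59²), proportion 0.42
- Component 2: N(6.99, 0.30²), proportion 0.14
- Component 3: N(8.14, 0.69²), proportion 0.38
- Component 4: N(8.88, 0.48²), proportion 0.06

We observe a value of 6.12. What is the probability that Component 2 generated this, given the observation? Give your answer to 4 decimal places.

The responsibility of component k is w_k f_k(x) divided by Σ_j w_j f_j(x).
Evaluate each component's likelihood at the observed value:
  p_1 = (1/(0.59·√(2π)))·exp(−(6.12−5.24)²/(2·0.59²)) = 0.676173·exp(-1.11232) = 0.222322
  p_2 = (1/(0.30·√(2π)))·exp(−(6.12−6.99)²/(2·0.30²)) = 1.329808·exp(-4.20500) = 0.0198418
  p_3 = (1/(0.69·√(2π)))·exp(−(6.12−8.14)²/(2·0.69²)) = 0.578177·exp(-4.28523) = 0.00796173
  p_4 = (1/(0.48·√(2π)))·exp(−(6.12−8.88)²/(2·0.48²)) = 0.831130·exp(-16.53125) = 5.49842e-08
Weight by the priors:
  w_1·p_1 = 0.42 × 0.222322 = 0.0933751
  w_2·p_2 = 0.14 × 0.0198418 = 0.00277785
  w_3·p_3 = 0.38 × 0.00796173 = 0.00302546
  w_4·p_4 = 0.06 × 5.49842e-08 = 3.29905e-09
Normaliser: 0.0933751 + 0.00277785 + 0.00302546 + 3.29905e-09 = 0.0991784
So the posterior for Component 2 is 0.00277785 / 0.0991784 ≈ 0.0280.

0.0280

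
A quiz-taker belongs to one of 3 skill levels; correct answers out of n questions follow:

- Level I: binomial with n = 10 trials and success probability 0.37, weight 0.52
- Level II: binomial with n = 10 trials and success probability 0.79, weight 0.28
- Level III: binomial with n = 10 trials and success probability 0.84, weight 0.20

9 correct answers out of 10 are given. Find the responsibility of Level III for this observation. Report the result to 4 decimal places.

Posterior ∝ prior × likelihood, so P(k | x) ∝ w_k f_k(x); normalise over all components.
Evaluate each component's likelihood at the observed value:
  f_I = C(10,9)·0.37^9·0.63^1 = 10·0.000129962·0.63 = 0.000818759
  f_II = C(10,9)·0.79^9·0.21^1 = 10·0.119852·0.21 = 0.251688
  f_III = C(10,9)·0.84^9·0.16^1 = 10·0.208216·0.16 = 0.333145
Prior × likelihood for each component:
  w_I·f_I = 0.52 × 0.000818759 = 0.000425755
  w_II·f_II = 0.28 × 0.251688 = 0.0704727
  w_III·f_III = 0.20 × 0.333145 = 0.066629
Denominator: 0.000425755 + 0.0704727 + 0.066629 = 0.137528
P(Level III | the observation) = 0.066629 / 0.137528 ≈ 0.4845

0.4845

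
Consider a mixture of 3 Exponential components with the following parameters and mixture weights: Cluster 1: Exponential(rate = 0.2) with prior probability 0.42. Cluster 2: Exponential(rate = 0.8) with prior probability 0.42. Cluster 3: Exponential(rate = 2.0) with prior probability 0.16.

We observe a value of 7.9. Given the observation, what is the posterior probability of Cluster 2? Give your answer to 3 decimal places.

0.034

By Bayes' theorem, P(k | x) = π_k f_k(x) / Σ_j π_j f_j(x).
Component likelihoods at x = 7.9:
  f_1 = 0.2·e^(−0.2·7.9) = 0.2·e^(−1.5800) = 0.041195
  f_2 = 0.8·e^(−0.8·7.9) = 0.8·e^(−6.3200) = 0.00143995
  f_3 = 2.0·e^(−2.0·7.9) = 2.0·e^(−15.8000) = 2.74902e-07
Prior × likelihood for each component:
  π_1·f_1 = 0.42 × 0.041195 = 0.0173019
  π_2·f_2 = 0.42 × 0.00143995 = 0.000604781
  π_3·f_3 = 0.16 × 2.74902e-07 = 4.39842e-08
Evidence: 0.0173019 + 0.000604781 + 4.39842e-08 = 0.0179067
So the posterior for Cluster 2 is 0.000604781 / 0.0179067 ≈ 0.034.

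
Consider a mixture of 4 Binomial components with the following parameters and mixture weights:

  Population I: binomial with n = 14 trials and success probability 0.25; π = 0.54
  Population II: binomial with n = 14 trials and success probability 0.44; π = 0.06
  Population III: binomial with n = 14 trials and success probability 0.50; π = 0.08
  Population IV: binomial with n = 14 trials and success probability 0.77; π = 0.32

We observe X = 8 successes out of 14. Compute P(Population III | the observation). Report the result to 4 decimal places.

The responsibility of component k is π_k f_k(x) divided by Σ_j π_j f_j(x).
Evaluate each component's likelihood at the observed value:
  f_I = C(14,8)·0.25^8·0.75^6 = 3003·1.52588e-05·0.177979 = 0.00815536
  f_II = C(14,8)·0.44^8·0.56^6 = 3003·0.00140482·0.030841 = 0.130108
  f_III = C(14,8)·0.50^8·0.50^6 = 3003·0.00390625·0.015625 = 0.183289
  f_IV = C(14,8)·0.77^8·0.23^6 = 3003·0.123574·0.000148036 = 0.0549349
Prior × likelihood for each component:
  π_I·f_I = 0.54 × 0.00815536 = 0.00440389
  π_II·f_II = 0.06 × 0.130108 = 0.0078065
  π_III·f_III = 0.08 × 0.183289 = 0.0146631
  π_IV·f_IV = 0.32 × 0.0549349 = 0.0175792
Sum: 0.00440389 + 0.0078065 + 0.0146631 + 0.0175792 = 0.0444526
P(Population III | x) ≈ 0.3299

0.3299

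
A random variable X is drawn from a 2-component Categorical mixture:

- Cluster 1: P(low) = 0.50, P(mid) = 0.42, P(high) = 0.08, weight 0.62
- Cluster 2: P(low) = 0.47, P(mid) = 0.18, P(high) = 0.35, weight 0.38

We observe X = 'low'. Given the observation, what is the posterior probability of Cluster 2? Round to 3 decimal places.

0.366

P(component k | x) = P(Z=k)·f_k(x) / marginal(x), where marginal(x) = Σ_j P(Z=j)·f_j(x).
Categorical probabilities:
  L_1 = 0.5
  L_2 = 0.47
Weight by the priors:
  P(Z=1)·L_1 = 0.62 × 0.5 = 0.31
  P(Z=2)·L_2 = 0.38 × 0.47 = 0.1786
Evidence: 0.31 + 0.1786 = 0.4886
Responsibility of Cluster 2: 0.1786 / 0.4886 ≈ 0.366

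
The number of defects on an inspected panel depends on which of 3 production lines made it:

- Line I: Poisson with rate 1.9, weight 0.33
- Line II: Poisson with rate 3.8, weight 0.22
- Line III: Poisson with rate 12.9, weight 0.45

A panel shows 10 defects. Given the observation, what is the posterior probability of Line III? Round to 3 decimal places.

0.979

Posterior ∝ prior × likelihood, so P(k | x) ∝ w_k f_k(x); normalise over all components.
Evaluate each component's likelihood at the observed value:
  f_I = 2.52705e-05
  f_II = 0.00387038
  f_III = 0.0878487
Weight by the priors:
  w_I·f_I = 0.33 × 2.52705e-05 = 8.33926e-06
  w_II·f_II = 0.22 × 0.00387038 = 0.000851484
  w_III·f_III = 0.45 × 0.0878487 = 0.0395319
Denominator: 8.33926e-06 + 0.000851484 + 0.0395319 = 0.0403917
P(Line III | 10 defects) = 0.0395319 / 0.0403917 ≈ 0.979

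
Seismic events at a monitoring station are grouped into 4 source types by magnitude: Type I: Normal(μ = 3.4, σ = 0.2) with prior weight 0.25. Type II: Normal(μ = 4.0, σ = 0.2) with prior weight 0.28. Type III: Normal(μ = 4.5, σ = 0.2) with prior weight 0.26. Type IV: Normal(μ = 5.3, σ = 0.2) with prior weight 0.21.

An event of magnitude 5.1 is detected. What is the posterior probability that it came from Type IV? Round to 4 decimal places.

0.9778

Posterior ∝ prior × likelihood, so P(k | x) ∝ P(Z=k) f_k(x); normalise over all components.
Evaluate each component's likelihood at the observed value:
  p_I = (1/(0.2·√(2π)))·exp(−(5.1−3.4)²/(2·0.2²)) = 1.994711·exp(-36.12500) = 4.08312e-16
  p_II = (1/(0.2·√(2π)))·exp(−(5.1−4.0)²/(2·0.2²)) = 1.994711·exp(-15.12500) = 5.38488e-07
  p_III = (1/(0.2·√(2π)))·exp(−(5.1−4.5)²/(2·0.2²)) = 1.994711·exp(-4.50000) = 0.0221592
  p_IV = (1/(0.2·√(2π)))·exp(−(5.1−5.3)²/(2·0.2²)) = 1.994711·exp(-0.50000) = 1.20985
Multiply by the mixture weights:
  P(Z=I)·p_I = 0.25 × 4.08312e-16 = 1.02078e-16
  P(Z=II)·p_II = 0.28 × 5.38488e-07 = 1.50777e-07
  P(Z=III)·p_III = 0.26 × 0.0221592 = 0.0057614
  P(Z=IV)·p_IV = 0.21 × 1.20985 = 0.254069
Evidence: 1.02078e-16 + 1.50777e-07 + 0.0057614 + 0.254069 = 0.259831
P(Type IV | the observation) ≈ 0.9778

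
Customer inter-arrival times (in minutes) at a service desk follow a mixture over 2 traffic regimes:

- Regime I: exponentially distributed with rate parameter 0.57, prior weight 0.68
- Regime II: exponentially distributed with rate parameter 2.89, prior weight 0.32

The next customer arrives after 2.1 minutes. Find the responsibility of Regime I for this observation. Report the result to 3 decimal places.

P(component k | x) = π_k·f_k(x) / marginal(x), where marginal(x) = Σ_j π_j·f_j(x).
Evaluate each component's likelihood at the observed value:
  f_I = 0.57·e^(−0.57·2.1) = 0.57·e^(−1.1970) = 0.172197
  f_II = 2.89·e^(−2.89·2.1) = 2.89·e^(−6.0690) = 0.00668597
Unnormalised posteriors:
  π_I·f_I = 0.68 × 0.172197 = 0.117094
  π_II·f_II = 0.32 × 0.00668597 = 0.00213951
Normaliser: 0.117094 + 0.00213951 = 0.119233
Responsibility of Regime I: 0.117094 / 0.119233 ≈ 0.982

0.982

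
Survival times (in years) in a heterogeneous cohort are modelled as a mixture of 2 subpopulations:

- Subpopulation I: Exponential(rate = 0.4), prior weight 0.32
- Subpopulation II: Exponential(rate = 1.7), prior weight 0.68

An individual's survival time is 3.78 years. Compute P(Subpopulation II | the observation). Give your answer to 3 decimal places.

0.062

The responsibility of component k is P(Z=k) f_k(x) divided by Σ_j P(Z=j) f_j(x).
Component likelihoods at x = 3.78 years:
  L_I = 0.4·e^(−0.4·3.78) = 0.4·e^(−1.5120) = 0.0881874
  L_II = 1.7·e^(−1.7·3.78) = 1.7·e^(−6.4260) = 0.00275215
Prior × likelihood for each component:
  P(Z=I)·L_I = 0.32 × 0.0881874 = 0.02822
  P(Z=II)·L_II = 0.68 × 0.00275215 = 0.00187146
Normaliser: 0.02822 + 0.00187146 = 0.0300914
P(Subpopulation II | data) = 0.00187146 / 0.0300914 ≈ 0.062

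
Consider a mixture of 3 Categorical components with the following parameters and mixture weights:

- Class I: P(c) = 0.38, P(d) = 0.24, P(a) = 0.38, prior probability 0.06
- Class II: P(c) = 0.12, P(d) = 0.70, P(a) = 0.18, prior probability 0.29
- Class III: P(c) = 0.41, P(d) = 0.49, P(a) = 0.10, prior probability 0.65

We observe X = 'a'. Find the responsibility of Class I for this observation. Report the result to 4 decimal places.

By Bayes' theorem, P(k | x) = π_k f_k(x) / Σ_j π_j f_j(x).
Component likelihoods at x = 'a':
  p_I = 0.38
  p_II = 0.18
  p_III = 0.1
Weight by the priors:
  π_I·p_I = 0.06 × 0.38 = 0.0228
  π_II·p_II = 0.29 × 0.18 = 0.0522
  π_III·p_III = 0.65 × 0.1 = 0.065
Marginal: 0.0228 + 0.0522 + 0.065 = 0.14
Responsibility of Class I: 0.0228 / 0.14 ≈ 0.1629

0.1629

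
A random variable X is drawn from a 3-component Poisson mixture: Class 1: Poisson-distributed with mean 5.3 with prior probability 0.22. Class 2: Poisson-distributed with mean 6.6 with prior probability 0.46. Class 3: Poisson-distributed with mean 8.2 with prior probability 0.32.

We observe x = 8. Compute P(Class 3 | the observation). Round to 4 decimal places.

By Bayes' theorem, P(k | x) = π_k f_k(x) / Σ_j π_j f_j(x).
Component likelihoods at x = 8:
  f_1 = e^(−5.3)·5.3^8/8! = 0.0770772
  f_2 = e^(−6.6)·6.6^8/8! = 0.121475
  f_3 = e^(−8.2)·8.2^8/8! = 0.139244
Unnormalised posteriors:
  π_1·f_1 = 0.22 × 0.0770772 = 0.016957
  π_2·f_2 = 0.46 × 0.121475 = 0.0558786
  π_3·f_3 = 0.32 × 0.139244 = 0.044558
Marginal: 0.016957 + 0.0558786 + 0.044558 = 0.117394
Responsibility of Class 3: 0.044558 / 0.117394 ≈ 0.3796

0.3796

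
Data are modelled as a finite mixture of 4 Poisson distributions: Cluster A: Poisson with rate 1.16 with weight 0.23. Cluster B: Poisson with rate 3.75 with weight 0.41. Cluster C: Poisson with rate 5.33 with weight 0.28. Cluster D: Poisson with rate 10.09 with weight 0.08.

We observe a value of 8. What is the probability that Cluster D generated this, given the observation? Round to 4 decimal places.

Posterior ∝ prior × likelihood, so P(k | x) ∝ π_k f_k(x); normalise over all components.
Component likelihoods at x = 8:
  L_A = e^(−1.16)·1.16^8/8! = 2.54895e-05
  L_B = e^(−3.75)·3.75^8/8! = 0.02281
  L_C = e^(−5.33)·5.33^8/8! = 0.0782542
  L_D = e^(−10.09)·10.09^8/8! = 0.110555
Multiply by the mixture weights:
  π_A·L_A = 0.23 × 2.54895e-05 = 5.86259e-06
  π_B·L_B = 0.41 × 0.02281 = 0.0093521
  π_C·L_C = 0.28 × 0.0782542 = 0.0219112
  π_D·L_D = 0.08 × 0.110555 = 0.00884438
Normaliser: 5.86259e-06 + 0.0093521 + 0.0219112 + 0.00884438 = 0.0401135
Responsibility of Cluster D: 0.00884438 / 0.0401135 ≈ 0.2205

0.2205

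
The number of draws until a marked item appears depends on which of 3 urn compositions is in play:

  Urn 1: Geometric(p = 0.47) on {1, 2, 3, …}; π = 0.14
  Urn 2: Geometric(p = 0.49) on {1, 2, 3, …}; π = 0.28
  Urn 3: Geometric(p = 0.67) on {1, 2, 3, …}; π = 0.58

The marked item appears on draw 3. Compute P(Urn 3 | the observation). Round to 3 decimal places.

0.439

Apply Bayes' rule: the posterior for each component is proportional to its prior times its likelihood at x.
Component likelihoods at x = 3:
  p_1 = 0.47·(1−0.47)^2 = 0.47·0.2809 = 0.132023
  p_2 = 0.49·(1−0.49)^2 = 0.49·0.2601 = 0.127449
  p_3 = 0.67·(1−0.67)^2 = 0.67·0.1089 = 0.072963
Weight by the priors:
  P(Z=1)·p_1 = 0.14 × 0.132023 = 0.0184832
  P(Z=2)·p_2 = 0.28 × 0.127449 = 0.0356857
  P(Z=3)·p_3 = 0.58 × 0.072963 = 0.0423185
Sum: 0.0184832 + 0.0356857 + 0.0423185 = 0.0964875
P(Urn 3 | 3) = 0.0423185 / 0.0964875 ≈ 0.439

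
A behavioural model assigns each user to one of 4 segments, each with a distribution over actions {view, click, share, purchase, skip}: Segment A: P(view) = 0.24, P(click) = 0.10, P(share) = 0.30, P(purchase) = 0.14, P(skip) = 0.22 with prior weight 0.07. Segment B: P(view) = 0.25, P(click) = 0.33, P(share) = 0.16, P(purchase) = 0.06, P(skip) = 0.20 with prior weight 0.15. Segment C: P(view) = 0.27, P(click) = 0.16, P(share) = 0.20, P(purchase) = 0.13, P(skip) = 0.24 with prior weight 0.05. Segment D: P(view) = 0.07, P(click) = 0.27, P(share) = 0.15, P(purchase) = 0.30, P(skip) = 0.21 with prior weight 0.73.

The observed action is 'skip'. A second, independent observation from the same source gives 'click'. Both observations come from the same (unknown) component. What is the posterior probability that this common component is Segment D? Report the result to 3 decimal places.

Apply Bayes' rule: the posterior for each component is proportional to its prior times its likelihood at x.
Since both observations come from the same component, the likelihood for component k is f_k(x₁)·f_k(x₂).
  L_A = [0.22] × [0.1] = 0.022
  L_B = [0.2] × [0.33] = 0.066
  L_C = [0.24] × [0.16] = 0.0384
  L_D = [0.21] × [0.27] = 0.0567
Prior × likelihood for each component:
  π_A·L_A = 0.07 × 0.022 = 0.00154
  π_B·L_B = 0.15 × 0.066 = 0.0099
  π_C·L_C = 0.05 × 0.0384 = 0.00192
  π_D·L_D = 0.73 × 0.0567 = 0.041391
Sum: 0.00154 + 0.0099 + 0.00192 + 0.041391 = 0.054751
So the posterior for Segment D is 0.041391 / 0.054751 ≈ 0.756.

0.756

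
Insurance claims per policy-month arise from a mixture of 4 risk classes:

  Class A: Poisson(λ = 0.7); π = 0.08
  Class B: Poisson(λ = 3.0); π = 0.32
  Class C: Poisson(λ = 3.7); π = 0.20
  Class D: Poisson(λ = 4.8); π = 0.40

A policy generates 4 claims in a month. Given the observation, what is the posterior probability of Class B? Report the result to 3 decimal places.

Posterior ∝ prior × likelihood, so P(k | x) ∝ π_k f_k(x); normalise over all components.
Poisson probabilities:
  L_A = e^(−0.7)·0.7^4/4! = 0.00496792
  L_B = e^(−3.0)·3.0^4/4! = 0.168031
  L_C = e^(−3.7)·3.7^4/4! = 0.193066
  L_D = e^(−4.8)·4.8^4/4! = 0.182029
Weight by the priors:
  π_A·L_A = 0.08 × 0.00496792 = 0.000397434
  π_B·L_B = 0.32 × 0.168031 = 0.05377
  π_C·L_C = 0.20 × 0.193066 = 0.0386132
  π_D·L_D = 0.40 × 0.182029 = 0.0728115
Sum: 0.000397434 + 0.05377 + 0.0386132 + 0.0728115 = 0.165592
P(Class B | 4 claims) = 0.05377 / 0.165592 ≈ 0.325

0.325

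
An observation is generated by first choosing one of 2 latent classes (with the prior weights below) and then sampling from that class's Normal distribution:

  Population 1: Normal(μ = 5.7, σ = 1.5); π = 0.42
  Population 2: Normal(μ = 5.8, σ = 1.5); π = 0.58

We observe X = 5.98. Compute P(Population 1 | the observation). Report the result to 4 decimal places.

The responsibility of component k is π_k f_k(x) divided by Σ_j π_j f_j(x).
Component likelihoods at x = 5.98:
  p_1 = (1/(1.5·√(2π)))·exp(−(5.98−5.7)²/(2·1.5²)) = 0.265962·exp(-0.01742) = 0.261368
  p_2 = (1/(1.5·√(2π)))·exp(−(5.98−5.8)²/(2·1.5²)) = 0.265962·exp(-0.00720) = 0.264053
Prior × likelihood for each component:
  π_1·p_1 = 0.42 × 0.261368 = 0.109775
  π_2·p_2 = 0.58 × 0.264053 = 0.153151
Sum: 0.109775 + 0.153151 = 0.262926
P(Population 1 | the observation) ≈ 0.4175

0.4175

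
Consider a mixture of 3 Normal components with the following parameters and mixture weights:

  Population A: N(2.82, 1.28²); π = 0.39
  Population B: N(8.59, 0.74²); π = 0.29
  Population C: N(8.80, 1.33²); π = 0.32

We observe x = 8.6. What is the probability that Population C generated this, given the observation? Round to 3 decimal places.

P(component k | x) = π_k·f_k(x) / marginal(x), where marginal(x) = Σ_j π_j·f_j(x).
Component likelihoods at x = 8.6:
  p_A = 1.1638e-05
  p_B = 0.539062
  p_C = 0.296584
Weight by the priors:
  π_A·p_A = 0.39 × 1.1638e-05 = 4.53883e-06
  π_B·p_B = 0.29 × 0.539062 = 0.156328
  π_C·p_C = 0.32 × 0.296584 = 0.094907
Sum: 4.53883e-06 + 0.156328 + 0.094907 = 0.251239
So the posterior for Population C is 0.094907 / 0.251239 ≈ 0.378.

0.378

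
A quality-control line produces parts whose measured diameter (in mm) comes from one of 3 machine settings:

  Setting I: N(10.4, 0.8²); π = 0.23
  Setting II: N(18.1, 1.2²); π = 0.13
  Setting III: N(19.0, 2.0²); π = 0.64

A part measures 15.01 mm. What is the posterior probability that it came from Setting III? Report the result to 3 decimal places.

0.917

Apply Bayes' rule: the posterior for each component is proportional to its prior times its likelihood at x.
Normal densities:
  L_I = 3.07002e-08
  L_II = 0.0120755
  L_III = 0.0272665
Multiply by the mixture weights:
  π_I·L_I = 0.23 × 3.07002e-08 = 7.06104e-09
  π_II·L_II = 0.13 × 0.0120755 = 0.00156982
  π_III·L_III = 0.64 × 0.0272665 = 0.0174505
Evidence: 7.06104e-09 + 0.00156982 + 0.0174505 = 0.0190204
Responsibility of Setting III: 0.0174505 / 0.0190204 ≈ 0.917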